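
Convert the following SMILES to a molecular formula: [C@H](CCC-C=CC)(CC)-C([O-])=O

Heavy atoms from the SMILES: 10 C, 2 O.
Implicit hydrogens by atom environment:
  4 × C: 2 H each → 8
  3 × C: 1 H each → 3
  2 × C: 3 H each → 6
  1 × C: no H
  1 × O: no H
  1 × O (charge -1): no H
  Total hydrogens = 17.
Net charge -1.
Molecular formula: C10H17O2-

C10H17O2-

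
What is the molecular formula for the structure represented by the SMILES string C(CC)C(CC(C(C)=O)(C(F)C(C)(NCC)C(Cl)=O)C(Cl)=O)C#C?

Heavy atoms from the SMILES: 17 C, 2 Cl, 1 F, 1 N, 3 O.
Implicit hydrogens by atom environment:
  6 × C: no H
  4 × C: 3 H each → 12
  4 × C: 2 H each → 8
  3 × C: 1 H each → 3
  3 × O: no H
  2 × Cl: no H
  1 × F: no H
  1 × N: 1 H
  Total hydrogens = 24.
Molecular formula: C17H24Cl2FNO3

C17H24Cl2FNO3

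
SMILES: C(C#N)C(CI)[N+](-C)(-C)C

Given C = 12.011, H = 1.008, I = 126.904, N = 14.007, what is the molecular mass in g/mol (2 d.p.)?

Molecular formula: C7H14IN2+.
M = 7×12.011 + 14×1.008 + 1×126.904 + 2×14.007 = 253.11 g/mol.

253.11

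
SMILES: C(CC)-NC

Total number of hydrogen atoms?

Hydrogens are implicit in SMILES; fill each atom to its normal valence:
  2 × C: 3 H each → 6
  2 × C: 2 H each → 4
  1 × N: 1 H
  Total hydrogens = 11.

11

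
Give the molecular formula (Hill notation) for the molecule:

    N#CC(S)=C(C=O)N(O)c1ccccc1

Heavy atoms from the SMILES: 10 C, 2 N, 2 O, 1 S.
Implicit hydrogens by atom environment:
  5 × C (aromatic): 1 H each → 5
  3 × C: no H
  2 × N: no H
  1 × C: 1 H
  1 × C (aromatic): no H
  1 × O: 1 H
  1 × O: no H
  1 × S: 1 H
  Total hydrogens = 8.
Molecular formula: C10H8N2O2S

C10H8N2O2S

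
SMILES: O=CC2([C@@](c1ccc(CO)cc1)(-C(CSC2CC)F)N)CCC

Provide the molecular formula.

C18H26FNO2S

Heavy atoms from the SMILES: 18 C, 1 F, 1 N, 2 O, 1 S.
Implicit hydrogens by atom environment:
  5 × C: 2 H each → 10
  4 × C (aromatic): 1 H each → 4
  3 × C: 1 H each → 3
  2 × C: 3 H each → 6
  2 × C: no H
  2 × C (aromatic): no H
  1 × F: no H
  1 × N: 2 H
  1 × O: 1 H
  1 × O: no H
  1 × S: no H
  Total hydrogens = 26.
Molecular formula: C18H26FNO2S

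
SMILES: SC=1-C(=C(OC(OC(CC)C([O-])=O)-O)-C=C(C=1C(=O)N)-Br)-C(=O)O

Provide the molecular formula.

Heavy atoms from the SMILES: 1 Br, 13 C, 1 N, 8 O, 1 S.
Implicit hydrogens by atom environment:
  5 × C (aromatic): no H
  5 × O: no H
  3 × C: no H
  2 × C: 1 H each → 2
  2 × O: 1 H each → 2
  1 × Br: no H
  1 × C: 3 H
  1 × C: 2 H
  1 × C (aromatic): 1 H
  1 × N: 2 H
  1 × O (charge -1): no H
  1 × S: 1 H
  Total hydrogens = 13.
Net charge -1.
Molecular formula: C13H13BrNO8S-

C13H13BrNO8S-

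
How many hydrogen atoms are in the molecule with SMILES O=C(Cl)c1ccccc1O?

5

Hydrogens are implicit in SMILES; fill each atom to its normal valence:
  4 × C (aromatic): 1 H each → 4
  2 × C (aromatic): no H
  1 × C: no H
  1 × Cl: no H
  1 × O: 1 H
  1 × O: no H
  Total hydrogens = 5.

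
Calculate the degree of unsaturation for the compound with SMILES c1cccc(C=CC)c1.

Molecular formula from the SMILES: C9H10.
DoU = (2C + 2 + N − H − X)/2 = (2·9 + 2 + 0 − 10 − 0)/2 = 10/2 = 5.
(Structurally: 1 ring(s) + 4 π bond(s) = 5.)

5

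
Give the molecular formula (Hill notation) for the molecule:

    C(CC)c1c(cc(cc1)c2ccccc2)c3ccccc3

Heavy atoms from the SMILES: 21 C.
Implicit hydrogens by atom environment:
  13 × C (aromatic): 1 H each → 13
  5 × C (aromatic): no H
  2 × C: 2 H each → 4
  1 × C: 3 H
  Total hydrogens = 20.
Molecular formula: C21H20

C21H20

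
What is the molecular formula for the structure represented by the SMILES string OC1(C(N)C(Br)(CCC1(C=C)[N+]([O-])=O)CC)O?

Heavy atoms from the SMILES: 1 Br, 10 C, 2 N, 4 O.
Implicit hydrogens by atom environment:
  4 × C: 2 H each → 8
  3 × C: no H
  2 × C: 1 H each → 2
  2 × O: 1 H each → 2
  1 × Br: no H
  1 × C: 3 H
  1 × N: 2 H
  1 × N (charge +1): no H
  1 × O: no H
  1 × O (charge -1): no H
  Total hydrogens = 17.
Molecular formula: C10H17BrN2O4

C10H17BrN2O4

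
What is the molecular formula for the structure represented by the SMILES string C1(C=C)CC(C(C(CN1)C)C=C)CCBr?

C13H22BrN

Heavy atoms from the SMILES: 1 Br, 13 C, 1 N.
Implicit hydrogens by atom environment:
  6 × C: 2 H each → 12
  6 × C: 1 H each → 6
  1 × Br: no H
  1 × C: 3 H
  1 × N: 1 H
  Total hydrogens = 22.
Molecular formula: C13H22BrN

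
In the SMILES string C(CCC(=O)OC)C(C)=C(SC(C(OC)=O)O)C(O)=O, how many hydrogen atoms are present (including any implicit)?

18

Hydrogens are implicit in SMILES; fill each atom to its normal valence:
  5 × C: no H
  5 × O: no H
  3 × C: 3 H each → 9
  3 × C: 2 H each → 6
  2 × O: 1 H each → 2
  1 × C: 1 H
  1 × S: no H
  Total hydrogens = 18.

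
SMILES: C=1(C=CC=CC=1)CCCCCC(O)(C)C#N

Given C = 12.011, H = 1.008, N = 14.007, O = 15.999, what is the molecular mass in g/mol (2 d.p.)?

Molecular formula: C14H19NO.
M = 14×12.011 + 19×1.008 + 1×14.007 + 1×15.999 = 217.31 g/mol.

217.31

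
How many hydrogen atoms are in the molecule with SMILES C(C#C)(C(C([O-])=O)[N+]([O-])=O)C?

6

Hydrogens are implicit in SMILES; fill each atom to its normal valence:
  3 × C: 1 H each → 3
  2 × C: no H
  2 × O: no H
  2 × O (charge -1): no H
  1 × C: 3 H
  1 × N (charge +1): no H
  Total hydrogens = 6.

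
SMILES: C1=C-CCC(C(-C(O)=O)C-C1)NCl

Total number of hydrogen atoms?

14

Hydrogens are implicit in SMILES; fill each atom to its normal valence:
  4 × C: 2 H each → 8
  4 × C: 1 H each → 4
  1 × C: no H
  1 × Cl: no H
  1 × N: 1 H
  1 × O: 1 H
  1 × O: no H
  Total hydrogens = 14.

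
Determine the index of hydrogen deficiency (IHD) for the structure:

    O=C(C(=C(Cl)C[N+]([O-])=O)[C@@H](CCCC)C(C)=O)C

4

Molecular formula from the SMILES: C12H18ClNO4.
DoU = (2C + 2 + N − H − X)/2 = (2·12 + 2 + 1 − 18 − 1)/2 = 8/2 = 4.
(Structurally: 0 ring(s) + 4 π bond(s) = 4.)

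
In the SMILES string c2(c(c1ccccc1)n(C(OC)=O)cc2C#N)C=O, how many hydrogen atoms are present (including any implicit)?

10

Hydrogens are implicit in SMILES; fill each atom to its normal valence:
  6 × C (aromatic): 1 H each → 6
  4 × C (aromatic): no H
  3 × O: no H
  2 × C: no H
  1 × C: 3 H
  1 × C: 1 H
  1 × N (aromatic): no H
  1 × N: no H
  Total hydrogens = 10.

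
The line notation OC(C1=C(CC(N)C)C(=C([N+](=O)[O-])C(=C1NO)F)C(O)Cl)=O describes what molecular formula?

Heavy atoms from the SMILES: 11 C, 1 Cl, 1 F, 3 N, 6 O.
Implicit hydrogens by atom environment:
  6 × C (aromatic): no H
  3 × O: 1 H each → 3
  2 × C: 1 H each → 2
  2 × O: no H
  1 × C: 3 H
  1 × C: 2 H
  1 × C: no H
  1 × Cl: no H
  1 × F: no H
  1 × N: 2 H
  1 × N: 1 H
  1 × N (charge +1): no H
  1 × O (charge -1): no H
  Total hydrogens = 13.
Molecular formula: C11H13ClFN3O6

C11H13ClFN3O6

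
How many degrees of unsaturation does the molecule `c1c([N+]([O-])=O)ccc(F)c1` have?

5

Molecular formula from the SMILES: C6H4FNO2.
DoU = (2C + 2 + N − H − X)/2 = (2·6 + 2 + 1 − 4 − 1)/2 = 10/2 = 5.
(Structurally: 1 ring(s) + 4 π bond(s) = 5.)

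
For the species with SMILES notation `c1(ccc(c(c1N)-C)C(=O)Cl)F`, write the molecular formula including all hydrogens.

C8H7ClFNO

Heavy atoms from the SMILES: 8 C, 1 Cl, 1 F, 1 N, 1 O.
Implicit hydrogens by atom environment:
  4 × C (aromatic): no H
  2 × C (aromatic): 1 H each → 2
  1 × C: 3 H
  1 × C: no H
  1 × Cl: no H
  1 × F: no H
  1 × N: 2 H
  1 × O: no H
  Total hydrogens = 7.
Molecular formula: C8H7ClFNO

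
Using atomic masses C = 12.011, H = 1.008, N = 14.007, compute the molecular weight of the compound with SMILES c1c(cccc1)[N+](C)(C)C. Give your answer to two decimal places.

136.22

Molecular formula: C9H14N+.
M = 9×12.011 + 14×1.008 + 1×14.007 = 136.22 g/mol.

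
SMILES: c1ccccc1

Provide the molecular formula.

Heavy atoms from the SMILES: 6 C.
Implicit hydrogens by atom environment:
  6 × C (aromatic): 1 H each → 6
  Total hydrogens = 6.
Molecular formula: C6H6

C6H6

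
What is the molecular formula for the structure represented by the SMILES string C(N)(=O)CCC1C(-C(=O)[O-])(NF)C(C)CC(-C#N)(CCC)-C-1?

C15H23FN3O3-

Heavy atoms from the SMILES: 15 C, 1 F, 3 N, 3 O.
Implicit hydrogens by atom environment:
  6 × C: 2 H each → 12
  5 × C: no H
  2 × C: 3 H each → 6
  2 × C: 1 H each → 2
  2 × O: no H
  1 × F: no H
  1 × N: 2 H
  1 × N: 1 H
  1 × N: no H
  1 × O (charge -1): no H
  Total hydrogens = 23.
Net charge -1.
Molecular formula: C15H23FN3O3-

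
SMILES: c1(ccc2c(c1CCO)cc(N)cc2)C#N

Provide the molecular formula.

Heavy atoms from the SMILES: 13 C, 2 N, 1 O.
Implicit hydrogens by atom environment:
  5 × C (aromatic): 1 H each → 5
  5 × C (aromatic): no H
  2 × C: 2 H each → 4
  1 × C: no H
  1 × N: 2 H
  1 × N: no H
  1 × O: 1 H
  Total hydrogens = 12.
Molecular formula: C13H12N2O

C13H12N2O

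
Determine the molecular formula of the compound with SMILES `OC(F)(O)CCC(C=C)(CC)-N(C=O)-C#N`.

Heavy atoms from the SMILES: 10 C, 1 F, 2 N, 3 O.
Implicit hydrogens by atom environment:
  4 × C: 2 H each → 8
  3 × C: no H
  2 × C: 1 H each → 2
  2 × N: no H
  2 × O: 1 H each → 2
  1 × C: 3 H
  1 × F: no H
  1 × O: no H
  Total hydrogens = 15.
Molecular formula: C10H15FN2O3

C10H15FN2O3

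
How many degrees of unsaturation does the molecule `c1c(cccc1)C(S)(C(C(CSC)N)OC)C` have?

4

Molecular formula from the SMILES: C13H21NOS2.
DoU = (2C + 2 + N − H − X)/2 = (2·13 + 2 + 1 − 21 − 0)/2 = 8/2 = 4.
(Structurally: 1 ring(s) + 3 π bond(s) = 4.)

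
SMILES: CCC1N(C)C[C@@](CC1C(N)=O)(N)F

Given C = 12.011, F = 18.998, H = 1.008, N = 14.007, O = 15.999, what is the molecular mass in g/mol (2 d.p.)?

Molecular formula: C9H18FN3O.
M = 9×12.011 + 1×18.998 + 18×1.008 + 3×14.007 + 1×15.999 = 203.26 g/mol.

203.26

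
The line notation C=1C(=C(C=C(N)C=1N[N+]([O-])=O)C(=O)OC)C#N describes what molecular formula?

Heavy atoms from the SMILES: 9 C, 4 N, 4 O.
Implicit hydrogens by atom environment:
  4 × C (aromatic): no H
  3 × O: no H
  2 × C (aromatic): 1 H each → 2
  2 × C: no H
  1 × C: 3 H
  1 × N: 2 H
  1 × N: 1 H
  1 × N: no H
  1 × N (charge +1): no H
  1 × O (charge -1): no H
  Total hydrogens = 8.
Molecular formula: C9H8N4O4

C9H8N4O4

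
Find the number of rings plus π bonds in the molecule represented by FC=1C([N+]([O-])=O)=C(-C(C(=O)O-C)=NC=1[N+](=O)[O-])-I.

Molecular formula from the SMILES: C7H3FIN3O6.
DoU = (2C + 2 + N − H − X)/2 = (2·7 + 2 + 3 − 3 − 2)/2 = 14/2 = 7.
(Structurally: 1 ring(s) + 6 π bond(s) = 7.)

7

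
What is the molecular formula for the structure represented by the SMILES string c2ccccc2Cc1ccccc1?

Heavy atoms from the SMILES: 13 C.
Implicit hydrogens by atom environment:
  10 × C (aromatic): 1 H each → 10
  2 × C (aromatic): no H
  1 × C: 2 H
  Total hydrogens = 12.
Molecular formula: C13H12

C13H12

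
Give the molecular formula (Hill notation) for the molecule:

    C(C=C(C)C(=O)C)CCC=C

C10H16O

Heavy atoms from the SMILES: 10 C, 1 O.
Implicit hydrogens by atom environment:
  4 × C: 2 H each → 8
  2 × C: 3 H each → 6
  2 × C: 1 H each → 2
  2 × C: no H
  1 × O: no H
  Total hydrogens = 16.
Molecular formula: C10H16O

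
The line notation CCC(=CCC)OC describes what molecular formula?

C7H14O

Heavy atoms from the SMILES: 7 C, 1 O.
Implicit hydrogens by atom environment:
  3 × C: 3 H each → 9
  2 × C: 2 H each → 4
  1 × C: 1 H
  1 × C: no H
  1 × O: no H
  Total hydrogens = 14.
Molecular formula: C7H14O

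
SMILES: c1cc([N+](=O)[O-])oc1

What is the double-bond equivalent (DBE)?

4

Molecular formula from the SMILES: C4H3NO3.
DoU = (2C + 2 + N − H − X)/2 = (2·4 + 2 + 1 − 3 − 0)/2 = 8/2 = 4.
(Structurally: 1 ring(s) + 3 π bond(s) = 4.)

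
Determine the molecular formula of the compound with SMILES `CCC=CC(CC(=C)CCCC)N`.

C12H23N

Heavy atoms from the SMILES: 12 C, 1 N.
Implicit hydrogens by atom environment:
  6 × C: 2 H each → 12
  3 × C: 1 H each → 3
  2 × C: 3 H each → 6
  1 × C: no H
  1 × N: 2 H
  Total hydrogens = 23.
Molecular formula: C12H23N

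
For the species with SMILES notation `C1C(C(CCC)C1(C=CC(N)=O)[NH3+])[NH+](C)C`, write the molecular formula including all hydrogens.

Heavy atoms from the SMILES: 12 C, 3 N, 1 O.
Implicit hydrogens by atom environment:
  4 × C: 1 H each → 4
  3 × C: 3 H each → 9
  3 × C: 2 H each → 6
  2 × C: no H
  1 × N (charge +1): 3 H
  1 × N: 2 H
  1 × N (charge +1): 1 H
  1 × O: no H
  Total hydrogens = 25.
Net charge +2.
Molecular formula: [C12H25N3O]2+

[C12H25N3O]2+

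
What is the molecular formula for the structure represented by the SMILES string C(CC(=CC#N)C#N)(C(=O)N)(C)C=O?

Heavy atoms from the SMILES: 9 C, 3 N, 2 O.
Implicit hydrogens by atom environment:
  5 × C: no H
  2 × C: 1 H each → 2
  2 × N: no H
  2 × O: no H
  1 × C: 3 H
  1 × C: 2 H
  1 × N: 2 H
  Total hydrogens = 9.
Molecular formula: C9H9N3O2

C9H9N3O2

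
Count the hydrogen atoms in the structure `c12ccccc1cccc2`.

8

Hydrogens are implicit in SMILES; fill each atom to its normal valence:
  8 × C (aromatic): 1 H each → 8
  2 × C (aromatic): no H
  Total hydrogens = 8.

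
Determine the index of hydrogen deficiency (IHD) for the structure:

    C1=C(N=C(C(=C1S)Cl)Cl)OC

4

Molecular formula from the SMILES: C6H5Cl2NOS.
DoU = (2C + 2 + N − H − X)/2 = (2·6 + 2 + 1 − 5 − 2)/2 = 8/2 = 4.
(Structurally: 1 ring(s) + 3 π bond(s) = 4.)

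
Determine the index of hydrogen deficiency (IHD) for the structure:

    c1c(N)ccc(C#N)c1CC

6

Molecular formula from the SMILES: C9H10N2.
DoU = (2C + 2 + N − H − X)/2 = (2·9 + 2 + 2 − 10 − 0)/2 = 12/2 = 6.
(Structurally: 1 ring(s) + 5 π bond(s) = 6.)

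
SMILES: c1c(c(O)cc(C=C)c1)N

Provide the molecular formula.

C8H9NO

Heavy atoms from the SMILES: 8 C, 1 N, 1 O.
Implicit hydrogens by atom environment:
  3 × C (aromatic): 1 H each → 3
  3 × C (aromatic): no H
  1 × C: 2 H
  1 × C: 1 H
  1 × N: 2 H
  1 × O: 1 H
  Total hydrogens = 9.
Molecular formula: C8H9NO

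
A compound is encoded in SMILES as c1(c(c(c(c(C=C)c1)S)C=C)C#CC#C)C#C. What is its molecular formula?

Heavy atoms from the SMILES: 16 C, 1 S.
Implicit hydrogens by atom environment:
  5 × C (aromatic): no H
  4 × C: 1 H each → 4
  4 × C: no H
  2 × C: 2 H each → 4
  1 × C (aromatic): 1 H
  1 × S: 1 H
  Total hydrogens = 10.
Molecular formula: C16H10S

C16H10S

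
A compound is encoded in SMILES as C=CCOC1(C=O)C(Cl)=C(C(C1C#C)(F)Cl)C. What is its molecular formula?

Heavy atoms from the SMILES: 12 C, 2 Cl, 1 F, 2 O.
Implicit hydrogens by atom environment:
  5 × C: no H
  4 × C: 1 H each → 4
  2 × C: 2 H each → 4
  2 × Cl: no H
  2 × O: no H
  1 × C: 3 H
  1 × F: no H
  Total hydrogens = 11.
Molecular formula: C12H11Cl2FO2

C12H11Cl2FO2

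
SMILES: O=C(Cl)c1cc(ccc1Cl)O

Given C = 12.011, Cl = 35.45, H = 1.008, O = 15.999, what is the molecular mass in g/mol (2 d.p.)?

191.01

Molecular formula: C7H4Cl2O2.
M = 7×12.011 + 2×35.45 + 4×1.008 + 2×15.999 = 191.01 g/mol.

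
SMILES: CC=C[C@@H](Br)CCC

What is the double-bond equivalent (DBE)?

Molecular formula from the SMILES: C7H13Br.
DoU = (2C + 2 + N − H − X)/2 = (2·7 + 2 + 0 − 13 − 1)/2 = 2/2 = 1.
(Structurally: 0 ring(s) + 1 π bond(s) = 1.)

1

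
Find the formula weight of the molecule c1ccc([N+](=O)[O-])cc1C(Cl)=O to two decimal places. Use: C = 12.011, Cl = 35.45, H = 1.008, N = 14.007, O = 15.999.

185.56

Molecular formula: C7H4ClNO3.
M = 7×12.011 + 1×35.45 + 4×1.008 + 1×14.007 + 3×15.999 = 185.56 g/mol.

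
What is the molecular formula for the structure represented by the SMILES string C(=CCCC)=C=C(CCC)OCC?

C12H20O

Heavy atoms from the SMILES: 12 C, 1 O.
Implicit hydrogens by atom environment:
  5 × C: 2 H each → 10
  3 × C: 3 H each → 9
  3 × C: no H
  1 × C: 1 H
  1 × O: no H
  Total hydrogens = 20.
Molecular formula: C12H20O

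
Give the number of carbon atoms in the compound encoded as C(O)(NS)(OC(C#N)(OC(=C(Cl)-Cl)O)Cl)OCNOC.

The symbol for carbon appears 7 times in the SMILES. (Cl is a single chlorine, not C + l.)

7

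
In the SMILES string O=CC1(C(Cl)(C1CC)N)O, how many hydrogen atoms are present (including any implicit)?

10

Hydrogens are implicit in SMILES; fill each atom to its normal valence:
  2 × C: 1 H each → 2
  2 × C: no H
  1 × C: 3 H
  1 × C: 2 H
  1 × Cl: no H
  1 × N: 2 H
  1 × O: 1 H
  1 × O: no H
  Total hydrogens = 10.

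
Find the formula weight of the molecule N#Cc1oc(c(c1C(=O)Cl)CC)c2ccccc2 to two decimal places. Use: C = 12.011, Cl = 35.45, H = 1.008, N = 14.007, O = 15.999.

Molecular formula: C14H10ClNO2.
M = 14×12.011 + 1×35.45 + 10×1.008 + 1×14.007 + 2×15.999 = 259.69 g/mol.

259.69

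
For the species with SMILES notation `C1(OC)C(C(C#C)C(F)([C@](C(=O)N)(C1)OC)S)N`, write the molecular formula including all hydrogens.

C11H17FN2O3S

Heavy atoms from the SMILES: 11 C, 1 F, 2 N, 3 O, 1 S.
Implicit hydrogens by atom environment:
  4 × C: 1 H each → 4
  4 × C: no H
  3 × O: no H
  2 × C: 3 H each → 6
  2 × N: 2 H each → 4
  1 × C: 2 H
  1 × F: no H
  1 × S: 1 H
  Total hydrogens = 17.
Molecular formula: C11H17FN2O3S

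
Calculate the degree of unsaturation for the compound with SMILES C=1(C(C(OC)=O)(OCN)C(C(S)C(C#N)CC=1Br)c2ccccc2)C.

9

Molecular formula from the SMILES: C18H21BrN2O3S.
DoU = (2C + 2 + N − H − X)/2 = (2·18 + 2 + 2 − 21 − 1)/2 = 18/2 = 9.
(Structurally: 2 ring(s) + 7 π bond(s) = 9.)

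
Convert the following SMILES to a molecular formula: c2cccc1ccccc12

C10H8

Heavy atoms from the SMILES: 10 C.
Implicit hydrogens by atom environment:
  8 × C (aromatic): 1 H each → 8
  2 × C (aromatic): no H
  Total hydrogens = 8.
Molecular formula: C10H8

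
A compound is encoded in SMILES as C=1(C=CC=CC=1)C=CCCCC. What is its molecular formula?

Heavy atoms from the SMILES: 12 C.
Implicit hydrogens by atom environment:
  5 × C (aromatic): 1 H each → 5
  3 × C: 2 H each → 6
  2 × C: 1 H each → 2
  1 × C: 3 H
  1 × C (aromatic): no H
  Total hydrogens = 16.
Molecular formula: C12H16

C12H16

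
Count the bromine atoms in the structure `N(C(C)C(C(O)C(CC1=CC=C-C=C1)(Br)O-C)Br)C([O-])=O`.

The symbol for bromine appears 2 times in the SMILES.

2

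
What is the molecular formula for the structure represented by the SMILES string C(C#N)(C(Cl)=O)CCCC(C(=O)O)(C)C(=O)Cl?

Heavy atoms from the SMILES: 10 C, 2 Cl, 1 N, 4 O.
Implicit hydrogens by atom environment:
  5 × C: no H
  3 × C: 2 H each → 6
  3 × O: no H
  2 × Cl: no H
  1 × C: 3 H
  1 × C: 1 H
  1 × N: no H
  1 × O: 1 H
  Total hydrogens = 11.
Molecular formula: C10H11Cl2NO4

C10H11Cl2NO4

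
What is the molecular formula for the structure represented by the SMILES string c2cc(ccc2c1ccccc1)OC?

Heavy atoms from the SMILES: 13 C, 1 O.
Implicit hydrogens by atom environment:
  9 × C (aromatic): 1 H each → 9
  3 × C (aromatic): no H
  1 × C: 3 H
  1 × O: no H
  Total hydrogens = 12.
Molecular formula: C13H12O

C13H12O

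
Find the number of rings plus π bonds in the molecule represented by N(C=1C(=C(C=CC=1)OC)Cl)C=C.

Molecular formula from the SMILES: C9H10ClNO.
DoU = (2C + 2 + N − H − X)/2 = (2·9 + 2 + 1 − 10 − 1)/2 = 10/2 = 5.
(Structurally: 1 ring(s) + 4 π bond(s) = 5.)

5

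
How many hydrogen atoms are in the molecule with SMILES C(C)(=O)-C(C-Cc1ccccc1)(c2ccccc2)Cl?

17

Hydrogens are implicit in SMILES; fill each atom to its normal valence:
  10 × C (aromatic): 1 H each → 10
  2 × C: 2 H each → 4
  2 × C: no H
  2 × C (aromatic): no H
  1 × C: 3 H
  1 × Cl: no H
  1 × O: no H
  Total hydrogens = 17.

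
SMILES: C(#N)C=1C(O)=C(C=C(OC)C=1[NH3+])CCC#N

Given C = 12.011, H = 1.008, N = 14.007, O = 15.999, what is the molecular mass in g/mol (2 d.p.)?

218.24

Molecular formula: C11H12N3O2+.
M = 11×12.011 + 12×1.008 + 3×14.007 + 2×15.999 = 218.24 g/mol.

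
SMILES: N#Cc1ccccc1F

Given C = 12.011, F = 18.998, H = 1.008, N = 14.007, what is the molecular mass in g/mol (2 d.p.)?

Molecular formula: C7H4FN.
M = 7×12.011 + 1×18.998 + 4×1.008 + 1×14.007 = 121.11 g/mol.

121.11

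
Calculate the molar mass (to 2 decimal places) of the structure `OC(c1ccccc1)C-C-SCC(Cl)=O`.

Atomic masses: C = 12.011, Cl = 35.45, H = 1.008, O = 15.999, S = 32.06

Molecular formula: C11H13ClO2S.
M = 11×12.011 + 1×35.45 + 13×1.008 + 2×15.999 + 1×32.06 = 244.73 g/mol.

244.73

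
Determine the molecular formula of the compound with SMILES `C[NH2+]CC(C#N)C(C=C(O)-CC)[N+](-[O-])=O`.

C9H16N3O3+

Heavy atoms from the SMILES: 9 C, 3 N, 3 O.
Implicit hydrogens by atom environment:
  3 × C: 1 H each → 3
  2 × C: 3 H each → 6
  2 × C: 2 H each → 4
  2 × C: no H
  1 × N (charge +1): 2 H
  1 × N: no H
  1 × N (charge +1): no H
  1 × O: 1 H
  1 × O: no H
  1 × O (charge -1): no H
  Total hydrogens = 16.
Net charge +1.
Molecular formula: C9H16N3O3+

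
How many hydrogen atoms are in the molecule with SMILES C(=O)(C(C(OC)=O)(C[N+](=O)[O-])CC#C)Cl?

8

Hydrogens are implicit in SMILES; fill each atom to its normal valence:
  4 × C: no H
  4 × O: no H
  2 × C: 2 H each → 4
  1 × C: 3 H
  1 × C: 1 H
  1 × Cl: no H
  1 × N (charge +1): no H
  1 × O (charge -1): no H
  Total hydrogens = 8.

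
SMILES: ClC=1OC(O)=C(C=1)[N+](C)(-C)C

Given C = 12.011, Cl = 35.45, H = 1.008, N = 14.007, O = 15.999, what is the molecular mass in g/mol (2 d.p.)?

176.62

Molecular formula: C7H11ClNO2+.
M = 7×12.011 + 1×35.45 + 11×1.008 + 1×14.007 + 2×15.999 = 176.62 g/mol.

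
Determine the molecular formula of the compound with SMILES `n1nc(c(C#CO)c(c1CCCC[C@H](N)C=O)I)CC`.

Heavy atoms from the SMILES: 14 C, 1 I, 3 N, 2 O.
Implicit hydrogens by atom environment:
  5 × C: 2 H each → 10
  4 × C (aromatic): no H
  2 × C: 1 H each → 2
  2 × C: no H
  2 × N (aromatic): no H
  1 × C: 3 H
  1 × I: no H
  1 × N: 2 H
  1 × O: 1 H
  1 × O: no H
  Total hydrogens = 18.
Molecular formula: C14H18IN3O2

C14H18IN3O2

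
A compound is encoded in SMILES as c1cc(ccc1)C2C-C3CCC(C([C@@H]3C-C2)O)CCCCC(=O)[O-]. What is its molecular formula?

Heavy atoms from the SMILES: 21 C, 3 O.
Implicit hydrogens by atom environment:
  9 × C: 2 H each → 18
  5 × C: 1 H each → 5
  5 × C (aromatic): 1 H each → 5
  1 × C (aromatic): no H
  1 × C: no H
  1 × O: 1 H
  1 × O: no H
  1 × O (charge -1): no H
  Total hydrogens = 29.
Net charge -1.
Molecular formula: C21H29O3-

C21H29O3-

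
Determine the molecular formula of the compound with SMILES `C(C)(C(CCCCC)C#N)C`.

C10H19N

Heavy atoms from the SMILES: 10 C, 1 N.
Implicit hydrogens by atom environment:
  4 × C: 2 H each → 8
  3 × C: 3 H each → 9
  2 × C: 1 H each → 2
  1 × C: no H
  1 × N: no H
  Total hydrogens = 19.
Molecular formula: C10H19N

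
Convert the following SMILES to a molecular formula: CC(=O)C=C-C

Heavy atoms from the SMILES: 5 C, 1 O.
Implicit hydrogens by atom environment:
  2 × C: 3 H each → 6
  2 × C: 1 H each → 2
  1 × C: no H
  1 × O: no H
  Total hydrogens = 8.
Molecular formula: C5H8O

C5H8O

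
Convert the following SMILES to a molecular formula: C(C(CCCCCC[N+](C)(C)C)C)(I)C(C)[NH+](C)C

[C16H37IN2]2+

Heavy atoms from the SMILES: 16 C, 1 I, 2 N.
Implicit hydrogens by atom environment:
  7 × C: 3 H each → 21
  6 × C: 2 H each → 12
  3 × C: 1 H each → 3
  1 × I: no H
  1 × N (charge +1): 1 H
  1 × N (charge +1): no H
  Total hydrogens = 37.
Net charge +2.
Molecular formula: [C16H37IN2]2+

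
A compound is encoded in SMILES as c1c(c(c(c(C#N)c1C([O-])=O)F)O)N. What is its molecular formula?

C8H4FN2O3-

Heavy atoms from the SMILES: 8 C, 1 F, 2 N, 3 O.
Implicit hydrogens by atom environment:
  5 × C (aromatic): no H
  2 × C: no H
  1 × C (aromatic): 1 H
  1 × F: no H
  1 × N: 2 H
  1 × N: no H
  1 × O: 1 H
  1 × O: no H
  1 × O (charge -1): no H
  Total hydrogens = 4.
Net charge -1.
Molecular formula: C8H4FN2O3-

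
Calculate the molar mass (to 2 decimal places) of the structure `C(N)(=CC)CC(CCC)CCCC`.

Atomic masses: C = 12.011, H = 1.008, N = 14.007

Molecular formula: C12H25N.
M = 12×12.011 + 25×1.008 + 1×14.007 = 183.34 g/mol.

183.34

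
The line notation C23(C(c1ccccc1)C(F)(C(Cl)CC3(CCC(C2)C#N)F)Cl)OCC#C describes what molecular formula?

Heavy atoms from the SMILES: 20 C, 2 Cl, 2 F, 1 N, 1 O.
Implicit hydrogens by atom environment:
  5 × C: 2 H each → 10
  5 × C (aromatic): 1 H each → 5
  5 × C: no H
  4 × C: 1 H each → 4
  2 × Cl: no H
  2 × F: no H
  1 × C (aromatic): no H
  1 × N: no H
  1 × O: no H
  Total hydrogens = 19.
Molecular formula: C20H19Cl2F2NO

C20H19Cl2F2NO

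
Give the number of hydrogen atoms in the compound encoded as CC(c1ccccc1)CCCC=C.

18

Hydrogens are implicit in SMILES; fill each atom to its normal valence:
  5 × C (aromatic): 1 H each → 5
  4 × C: 2 H each → 8
  2 × C: 1 H each → 2
  1 × C: 3 H
  1 × C (aromatic): no H
  Total hydrogens = 18.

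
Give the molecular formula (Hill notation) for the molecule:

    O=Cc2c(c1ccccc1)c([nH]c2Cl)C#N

Heavy atoms from the SMILES: 12 C, 1 Cl, 2 N, 1 O.
Implicit hydrogens by atom environment:
  5 × C (aromatic): 1 H each → 5
  5 × C (aromatic): no H
  1 × C: 1 H
  1 × C: no H
  1 × Cl: no H
  1 × N (aromatic): 1 H
  1 × N: no H
  1 × O: no H
  Total hydrogens = 7.
Molecular formula: C12H7ClN2O

C12H7ClN2O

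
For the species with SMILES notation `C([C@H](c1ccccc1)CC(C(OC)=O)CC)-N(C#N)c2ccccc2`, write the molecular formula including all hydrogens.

Heavy atoms from the SMILES: 21 C, 2 N, 2 O.
Implicit hydrogens by atom environment:
  10 × C (aromatic): 1 H each → 10
  3 × C: 2 H each → 6
  2 × C: 3 H each → 6
  2 × C: 1 H each → 2
  2 × C (aromatic): no H
  2 × C: no H
  2 × N: no H
  2 × O: no H
  Total hydrogens = 24.
Molecular formula: C21H24N2O2

C21H24N2O2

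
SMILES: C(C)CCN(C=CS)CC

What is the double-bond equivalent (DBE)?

1

Molecular formula from the SMILES: C8H17NS.
DoU = (2C + 2 + N − H − X)/2 = (2·8 + 2 + 1 − 17 − 0)/2 = 2/2 = 1.
(Structurally: 0 ring(s) + 1 π bond(s) = 1.)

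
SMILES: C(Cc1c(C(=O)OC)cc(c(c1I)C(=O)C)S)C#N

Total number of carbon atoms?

The symbol for carbon appears 13 times in the SMILES. Lowercase c denotes aromatic carbon and counts toward C.

13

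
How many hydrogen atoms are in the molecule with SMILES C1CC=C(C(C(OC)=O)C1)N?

13

Hydrogens are implicit in SMILES; fill each atom to its normal valence:
  3 × C: 2 H each → 6
  2 × C: 1 H each → 2
  2 × C: no H
  2 × O: no H
  1 × C: 3 H
  1 × N: 2 H
  Total hydrogens = 13.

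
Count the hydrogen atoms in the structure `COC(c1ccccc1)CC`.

Hydrogens are implicit in SMILES; fill each atom to its normal valence:
  5 × C (aromatic): 1 H each → 5
  2 × C: 3 H each → 6
  1 × C: 2 H
  1 × C: 1 H
  1 × C (aromatic): no H
  1 × O: no H
  Total hydrogens = 14.

14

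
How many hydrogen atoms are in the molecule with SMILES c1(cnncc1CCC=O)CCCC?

16

Hydrogens are implicit in SMILES; fill each atom to its normal valence:
  5 × C: 2 H each → 10
  2 × C (aromatic): 1 H each → 2
  2 × C (aromatic): no H
  2 × N (aromatic): no H
  1 × C: 3 H
  1 × C: 1 H
  1 × O: no H
  Total hydrogens = 16.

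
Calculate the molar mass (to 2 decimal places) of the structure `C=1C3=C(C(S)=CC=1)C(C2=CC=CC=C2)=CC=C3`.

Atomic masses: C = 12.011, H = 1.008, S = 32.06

236.33

Molecular formula: C16H12S.
M = 16×12.011 + 12×1.008 + 1×32.06 = 236.33 g/mol.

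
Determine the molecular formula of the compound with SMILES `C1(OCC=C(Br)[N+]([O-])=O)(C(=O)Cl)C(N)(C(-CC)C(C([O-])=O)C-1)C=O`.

C13H15BrClN2O7-

Heavy atoms from the SMILES: 1 Br, 13 C, 1 Cl, 2 N, 7 O.
Implicit hydrogens by atom environment:
  5 × C: no H
  5 × O: no H
  4 × C: 1 H each → 4
  3 × C: 2 H each → 6
  2 × O (charge -1): no H
  1 × Br: no H
  1 × C: 3 H
  1 × Cl: no H
  1 × N: 2 H
  1 × N (charge +1): no H
  Total hydrogens = 15.
Net charge -1.
Molecular formula: C13H15BrClN2O7-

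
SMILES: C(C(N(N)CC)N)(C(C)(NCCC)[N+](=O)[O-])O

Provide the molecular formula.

C9H23N5O3

Heavy atoms from the SMILES: 9 C, 5 N, 3 O.
Implicit hydrogens by atom environment:
  3 × C: 3 H each → 9
  3 × C: 2 H each → 6
  2 × C: 1 H each → 2
  2 × N: 2 H each → 4
  1 × C: no H
  1 × N: 1 H
  1 × N (charge +1): no H
  1 × N: no H
  1 × O: 1 H
  1 × O: no H
  1 × O (charge -1): no H
  Total hydrogens = 23.
Molecular formula: C9H23N5O3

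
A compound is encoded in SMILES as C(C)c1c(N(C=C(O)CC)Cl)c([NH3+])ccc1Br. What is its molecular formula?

C12H17BrClN2O+

Heavy atoms from the SMILES: 1 Br, 12 C, 1 Cl, 2 N, 1 O.
Implicit hydrogens by atom environment:
  4 × C (aromatic): no H
  2 × C: 3 H each → 6
  2 × C: 2 H each → 4
  2 × C (aromatic): 1 H each → 2
  1 × Br: no H
  1 × C: 1 H
  1 × C: no H
  1 × Cl: no H
  1 × N (charge +1): 3 H
  1 × N: no H
  1 × O: 1 H
  Total hydrogens = 17.
Net charge +1.
Molecular formula: C12H17BrClN2O+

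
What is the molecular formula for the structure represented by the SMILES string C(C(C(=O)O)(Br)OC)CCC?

Heavy atoms from the SMILES: 1 Br, 7 C, 3 O.
Implicit hydrogens by atom environment:
  3 × C: 2 H each → 6
  2 × C: 3 H each → 6
  2 × C: no H
  2 × O: no H
  1 × Br: no H
  1 × O: 1 H
  Total hydrogens = 13.
Molecular formula: C7H13BrO3

C7H13BrO3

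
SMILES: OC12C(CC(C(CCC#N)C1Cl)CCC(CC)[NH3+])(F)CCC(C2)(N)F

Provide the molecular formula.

Heavy atoms from the SMILES: 18 C, 1 Cl, 2 F, 3 N, 1 O.
Implicit hydrogens by atom environment:
  9 × C: 2 H each → 18
  4 × C: 1 H each → 4
  4 × C: no H
  2 × F: no H
  1 × C: 3 H
  1 × Cl: no H
  1 × N (charge +1): 3 H
  1 × N: 2 H
  1 × N: no H
  1 × O: 1 H
  Total hydrogens = 31.
Net charge +1.
Molecular formula: C18H31ClF2N3O+

C18H31ClF2N3O+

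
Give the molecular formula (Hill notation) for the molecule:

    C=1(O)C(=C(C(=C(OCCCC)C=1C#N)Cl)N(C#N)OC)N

Heavy atoms from the SMILES: 13 C, 1 Cl, 4 N, 3 O.
Implicit hydrogens by atom environment:
  6 × C (aromatic): no H
  3 × C: 2 H each → 6
  3 × N: no H
  2 × C: 3 H each → 6
  2 × C: no H
  2 × O: no H
  1 × Cl: no H
  1 × N: 2 H
  1 × O: 1 H
  Total hydrogens = 15.
Molecular formula: C13H15ClN4O3

C13H15ClN4O3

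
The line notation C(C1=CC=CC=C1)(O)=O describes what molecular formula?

Heavy atoms from the SMILES: 7 C, 2 O.
Implicit hydrogens by atom environment:
  5 × C (aromatic): 1 H each → 5
  1 × C (aromatic): no H
  1 × C: no H
  1 × O: 1 H
  1 × O: no H
  Total hydrogens = 6.
Molecular formula: C7H6O2

C7H6O2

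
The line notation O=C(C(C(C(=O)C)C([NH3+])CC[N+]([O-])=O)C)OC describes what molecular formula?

C10H19N2O5+

Heavy atoms from the SMILES: 10 C, 2 N, 5 O.
Implicit hydrogens by atom environment:
  4 × O: no H
  3 × C: 3 H each → 9
  3 × C: 1 H each → 3
  2 × C: 2 H each → 4
  2 × C: no H
  1 × N (charge +1): 3 H
  1 × N (charge +1): no H
  1 × O (charge -1): no H
  Total hydrogens = 19.
Net charge +1.
Molecular formula: C10H19N2O5+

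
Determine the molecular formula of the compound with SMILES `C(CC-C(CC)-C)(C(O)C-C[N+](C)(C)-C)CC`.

C15H34NO+

Heavy atoms from the SMILES: 15 C, 1 N, 1 O.
Implicit hydrogens by atom environment:
  6 × C: 3 H each → 18
  6 × C: 2 H each → 12
  3 × C: 1 H each → 3
  1 × N (charge +1): no H
  1 × O: 1 H
  Total hydrogens = 34.
Net charge +1.
Molecular formula: C15H34NO+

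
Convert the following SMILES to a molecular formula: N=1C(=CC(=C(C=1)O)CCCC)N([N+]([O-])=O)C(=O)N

Heavy atoms from the SMILES: 10 C, 4 N, 4 O.
Implicit hydrogens by atom environment:
  3 × C: 2 H each → 6
  3 × C (aromatic): no H
  2 × C (aromatic): 1 H each → 2
  2 × O: no H
  1 × C: 3 H
  1 × C: no H
  1 × N: 2 H
  1 × N (aromatic): no H
  1 × N: no H
  1 × N (charge +1): no H
  1 × O: 1 H
  1 × O (charge -1): no H
  Total hydrogens = 14.
Molecular formula: C10H14N4O4

C10H14N4O4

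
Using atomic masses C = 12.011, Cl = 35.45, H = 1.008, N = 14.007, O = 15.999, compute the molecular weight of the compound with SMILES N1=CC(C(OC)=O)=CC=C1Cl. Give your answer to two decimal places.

171.58

Molecular formula: C7H6ClNO2.
M = 7×12.011 + 1×35.45 + 6×1.008 + 1×14.007 + 2×15.999 = 171.58 g/mol.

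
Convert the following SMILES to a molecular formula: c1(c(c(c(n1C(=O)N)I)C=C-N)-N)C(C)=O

C9H11IN4O2

Heavy atoms from the SMILES: 9 C, 1 I, 4 N, 2 O.
Implicit hydrogens by atom environment:
  4 × C (aromatic): no H
  3 × N: 2 H each → 6
  2 × C: 1 H each → 2
  2 × C: no H
  2 × O: no H
  1 × C: 3 H
  1 × I: no H
  1 × N (aromatic): no H
  Total hydrogens = 11.
Molecular formula: C9H11IN4O2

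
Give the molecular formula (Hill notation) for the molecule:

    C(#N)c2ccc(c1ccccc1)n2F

Heavy atoms from the SMILES: 11 C, 1 F, 2 N.
Implicit hydrogens by atom environment:
  7 × C (aromatic): 1 H each → 7
  3 × C (aromatic): no H
  1 × C: no H
  1 × F: no H
  1 × N (aromatic): no H
  1 × N: no H
  Total hydrogens = 7.
Molecular formula: C11H7FN2

C11H7FN2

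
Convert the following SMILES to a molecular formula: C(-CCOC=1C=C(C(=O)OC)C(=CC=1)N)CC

Heavy atoms from the SMILES: 13 C, 1 N, 3 O.
Implicit hydrogens by atom environment:
  4 × C: 2 H each → 8
  3 × C (aromatic): 1 H each → 3
  3 × C (aromatic): no H
  3 × O: no H
  2 × C: 3 H each → 6
  1 × C: no H
  1 × N: 2 H
  Total hydrogens = 19.
Molecular formula: C13H19NO3

C13H19NO3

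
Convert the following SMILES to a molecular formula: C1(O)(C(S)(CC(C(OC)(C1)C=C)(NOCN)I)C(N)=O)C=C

C13H22IN3O4S

Heavy atoms from the SMILES: 13 C, 1 I, 3 N, 4 O, 1 S.
Implicit hydrogens by atom environment:
  5 × C: 2 H each → 10
  5 × C: no H
  3 × O: no H
  2 × C: 1 H each → 2
  2 × N: 2 H each → 4
  1 × C: 3 H
  1 × I: no H
  1 × N: 1 H
  1 × O: 1 H
  1 × S: 1 H
  Total hydrogens = 22.
Molecular formula: C13H22IN3O4S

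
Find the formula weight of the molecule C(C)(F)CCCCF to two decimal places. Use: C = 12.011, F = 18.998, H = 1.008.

Molecular formula: C6H12F2.
M = 6×12.011 + 2×18.998 + 12×1.008 = 122.16 g/mol.

122.16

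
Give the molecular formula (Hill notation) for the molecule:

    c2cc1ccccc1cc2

Heavy atoms from the SMILES: 10 C.
Implicit hydrogens by atom environment:
  8 × C (aromatic): 1 H each → 8
  2 × C (aromatic): no H
  Total hydrogens = 8.
Molecular formula: C10H8

C10H8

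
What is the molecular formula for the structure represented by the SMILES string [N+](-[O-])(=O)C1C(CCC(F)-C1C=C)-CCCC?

Heavy atoms from the SMILES: 12 C, 1 F, 1 N, 2 O.
Implicit hydrogens by atom environment:
  6 × C: 2 H each → 12
  5 × C: 1 H each → 5
  1 × C: 3 H
  1 × F: no H
  1 × N (charge +1): no H
  1 × O: no H
  1 × O (charge -1): no H
  Total hydrogens = 20.
Molecular formula: C12H20FNO2

C12H20FNO2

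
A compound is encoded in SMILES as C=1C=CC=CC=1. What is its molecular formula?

C6H6

Heavy atoms from the SMILES: 6 C.
Implicit hydrogens by atom environment:
  6 × C (aromatic): 1 H each → 6
  Total hydrogens = 6.
Molecular formula: C6H6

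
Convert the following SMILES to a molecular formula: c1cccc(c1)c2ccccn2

Heavy atoms from the SMILES: 11 C, 1 N.
Implicit hydrogens by atom environment:
  9 × C (aromatic): 1 H each → 9
  2 × C (aromatic): no H
  1 × N (aromatic): no H
  Total hydrogens = 9.
Molecular formula: C11H9N

C11H9N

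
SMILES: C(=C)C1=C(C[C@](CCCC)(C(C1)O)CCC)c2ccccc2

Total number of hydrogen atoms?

30

Hydrogens are implicit in SMILES; fill each atom to its normal valence:
  8 × C: 2 H each → 16
  5 × C (aromatic): 1 H each → 5
  3 × C: no H
  2 × C: 3 H each → 6
  2 × C: 1 H each → 2
  1 × C (aromatic): no H
  1 × O: 1 H
  Total hydrogens = 30.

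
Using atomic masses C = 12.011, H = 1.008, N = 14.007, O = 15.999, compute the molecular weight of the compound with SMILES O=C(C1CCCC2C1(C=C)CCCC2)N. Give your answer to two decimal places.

207.32

Molecular formula: C13H21NO.
M = 13×12.011 + 21×1.008 + 1×14.007 + 1×15.999 = 207.32 g/mol.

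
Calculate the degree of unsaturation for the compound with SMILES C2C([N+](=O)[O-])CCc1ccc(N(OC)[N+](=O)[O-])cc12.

Molecular formula from the SMILES: C11H13N3O5.
DoU = (2C + 2 + N − H − X)/2 = (2·11 + 2 + 3 − 13 − 0)/2 = 14/2 = 7.
(Structurally: 2 ring(s) + 5 π bond(s) = 7.)

7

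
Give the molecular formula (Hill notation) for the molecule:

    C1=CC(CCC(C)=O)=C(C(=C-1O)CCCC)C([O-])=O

Heavy atoms from the SMILES: 15 C, 4 O.
Implicit hydrogens by atom environment:
  5 × C: 2 H each → 10
  4 × C (aromatic): no H
  2 × C: 3 H each → 6
  2 × C (aromatic): 1 H each → 2
  2 × C: no H
  2 × O: no H
  1 × O: 1 H
  1 × O (charge -1): no H
  Total hydrogens = 19.
Net charge -1.
Molecular formula: C15H19O4-

C15H19O4-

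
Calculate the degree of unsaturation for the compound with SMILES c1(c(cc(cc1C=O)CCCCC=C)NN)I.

Molecular formula from the SMILES: C13H17IN2O.
DoU = (2C + 2 + N − H − X)/2 = (2·13 + 2 + 2 − 17 − 1)/2 = 12/2 = 6.
(Structurally: 1 ring(s) + 5 π bond(s) = 6.)

6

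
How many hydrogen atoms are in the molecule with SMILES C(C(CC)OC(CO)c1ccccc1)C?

20

Hydrogens are implicit in SMILES; fill each atom to its normal valence:
  5 × C (aromatic): 1 H each → 5
  3 × C: 2 H each → 6
  2 × C: 3 H each → 6
  2 × C: 1 H each → 2
  1 × C (aromatic): no H
  1 × O: 1 H
  1 × O: no H
  Total hydrogens = 20.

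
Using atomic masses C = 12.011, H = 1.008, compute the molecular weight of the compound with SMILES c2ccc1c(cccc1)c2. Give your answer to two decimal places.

128.17

Molecular formula: C10H8.
M = 10×12.011 + 8×1.008 = 128.17 g/mol.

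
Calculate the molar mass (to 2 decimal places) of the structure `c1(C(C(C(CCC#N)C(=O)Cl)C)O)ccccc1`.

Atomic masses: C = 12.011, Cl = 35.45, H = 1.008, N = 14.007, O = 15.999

Molecular formula: C14H16ClNO2.
M = 14×12.011 + 1×35.45 + 16×1.008 + 1×14.007 + 2×15.999 = 265.74 g/mol.

265.74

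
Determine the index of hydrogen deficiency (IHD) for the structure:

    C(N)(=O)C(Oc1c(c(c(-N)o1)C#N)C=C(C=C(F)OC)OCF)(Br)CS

8

Molecular formula from the SMILES: C14H14BrF2N3O5S.
DoU = (2C + 2 + N − H − X)/2 = (2·14 + 2 + 3 − 14 − 3)/2 = 16/2 = 8.
(Structurally: 1 ring(s) + 7 π bond(s) = 8.)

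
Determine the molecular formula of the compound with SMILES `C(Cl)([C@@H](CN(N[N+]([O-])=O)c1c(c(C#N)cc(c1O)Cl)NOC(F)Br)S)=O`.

C11H9BrCl2FN5O5S

Heavy atoms from the SMILES: 1 Br, 11 C, 2 Cl, 1 F, 5 N, 5 O, 1 S.
Implicit hydrogens by atom environment:
  5 × C (aromatic): no H
  3 × O: no H
  2 × C: 1 H each → 2
  2 × C: no H
  2 × Cl: no H
  2 × N: 1 H each → 2
  2 × N: no H
  1 × Br: no H
  1 × C: 2 H
  1 × C (aromatic): 1 H
  1 × F: no H
  1 × N (charge +1): no H
  1 × O: 1 H
  1 × O (charge -1): no H
  1 × S: 1 H
  Total hydrogens = 9.
Molecular formula: C11H9BrCl2FN5O5S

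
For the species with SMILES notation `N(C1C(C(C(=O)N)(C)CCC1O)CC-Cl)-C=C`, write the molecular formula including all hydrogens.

Heavy atoms from the SMILES: 12 C, 1 Cl, 2 N, 2 O.
Implicit hydrogens by atom environment:
  5 × C: 2 H each → 10
  4 × C: 1 H each → 4
  2 × C: no H
  1 × C: 3 H
  1 × Cl: no H
  1 × N: 2 H
  1 × N: 1 H
  1 × O: 1 H
  1 × O: no H
  Total hydrogens = 21.
Molecular formula: C12H21ClN2O2

C12H21ClN2O2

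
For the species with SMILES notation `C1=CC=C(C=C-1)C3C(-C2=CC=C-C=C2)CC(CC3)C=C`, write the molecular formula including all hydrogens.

C20H22

Heavy atoms from the SMILES: 20 C.
Implicit hydrogens by atom environment:
  10 × C (aromatic): 1 H each → 10
  4 × C: 2 H each → 8
  4 × C: 1 H each → 4
  2 × C (aromatic): no H
  Total hydrogens = 22.
Molecular formula: C20H22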